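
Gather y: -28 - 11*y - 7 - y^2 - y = -y^2 - 12*y - 35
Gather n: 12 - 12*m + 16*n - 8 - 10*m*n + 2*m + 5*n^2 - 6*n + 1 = -10*m + 5*n^2 + n*(10 - 10*m) + 5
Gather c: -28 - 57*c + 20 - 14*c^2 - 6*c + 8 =-14*c^2 - 63*c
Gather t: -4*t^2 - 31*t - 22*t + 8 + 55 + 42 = -4*t^2 - 53*t + 105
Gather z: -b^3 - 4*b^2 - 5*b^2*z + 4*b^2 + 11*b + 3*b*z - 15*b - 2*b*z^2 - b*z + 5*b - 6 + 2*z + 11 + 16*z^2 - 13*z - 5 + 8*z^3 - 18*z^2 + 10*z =-b^3 + b + 8*z^3 + z^2*(-2*b - 2) + z*(-5*b^2 + 2*b - 1)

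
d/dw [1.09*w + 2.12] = 1.09000000000000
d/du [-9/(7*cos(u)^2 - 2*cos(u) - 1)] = 18*(1 - 7*cos(u))*sin(u)/(-7*cos(u)^2 + 2*cos(u) + 1)^2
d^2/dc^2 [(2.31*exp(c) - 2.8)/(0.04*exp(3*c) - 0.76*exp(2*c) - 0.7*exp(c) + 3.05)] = (0.014784*exp(6*c) - 0.250992*exp(5*c) + 2.529296*exp(4*c) - 11.2049*exp(3*c) + 30.73308*exp(2*c) - 22.40175*exp(c) + 15.510775)*exp(c)/(6.4e-5*exp(9*c) - 0.003648*exp(8*c) + 0.065952*exp(7*c) - 0.296656*exp(6*c) - 1.71048*exp(5*c) + 3.65544*exp(4*c) + 10.5089*exp(3*c) - 16.7262*exp(2*c) - 19.53525*exp(c) + 28.372625)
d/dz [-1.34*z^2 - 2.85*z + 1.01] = -2.68*z - 2.85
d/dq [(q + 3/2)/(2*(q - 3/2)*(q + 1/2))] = 2*(-4*q^2 - 12*q + 3)/(16*q^4 - 32*q^3 - 8*q^2 + 24*q + 9)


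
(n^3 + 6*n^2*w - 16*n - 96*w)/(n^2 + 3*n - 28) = (n^2 + 6*n*w + 4*n + 24*w)/(n + 7)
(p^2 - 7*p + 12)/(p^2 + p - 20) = (p - 3)/(p + 5)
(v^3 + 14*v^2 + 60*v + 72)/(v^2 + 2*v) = v + 12 + 36/v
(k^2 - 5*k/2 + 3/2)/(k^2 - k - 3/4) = 2*(k - 1)/(2*k + 1)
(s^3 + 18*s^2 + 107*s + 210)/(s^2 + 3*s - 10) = (s^2 + 13*s + 42)/(s - 2)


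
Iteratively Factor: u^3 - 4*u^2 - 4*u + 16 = (u + 2)*(u^2 - 6*u + 8) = (u - 2)*(u + 2)*(u - 4)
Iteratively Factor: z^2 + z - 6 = (z + 3)*(z - 2)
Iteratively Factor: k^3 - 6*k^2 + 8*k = (k)*(k^2 - 6*k + 8) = k*(k - 2)*(k - 4)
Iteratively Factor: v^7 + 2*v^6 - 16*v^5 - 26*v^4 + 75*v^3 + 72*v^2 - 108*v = (v - 2)*(v^6 + 4*v^5 - 8*v^4 - 42*v^3 - 9*v^2 + 54*v) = (v - 2)*(v + 2)*(v^5 + 2*v^4 - 12*v^3 - 18*v^2 + 27*v) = (v - 3)*(v - 2)*(v + 2)*(v^4 + 5*v^3 + 3*v^2 - 9*v) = (v - 3)*(v - 2)*(v + 2)*(v + 3)*(v^3 + 2*v^2 - 3*v) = (v - 3)*(v - 2)*(v - 1)*(v + 2)*(v + 3)*(v^2 + 3*v) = (v - 3)*(v - 2)*(v - 1)*(v + 2)*(v + 3)^2*(v)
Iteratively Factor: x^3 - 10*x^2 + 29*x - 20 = (x - 1)*(x^2 - 9*x + 20) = (x - 5)*(x - 1)*(x - 4)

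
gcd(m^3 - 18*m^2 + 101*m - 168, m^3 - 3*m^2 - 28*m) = m - 7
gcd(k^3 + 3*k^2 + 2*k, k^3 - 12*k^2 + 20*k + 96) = k + 2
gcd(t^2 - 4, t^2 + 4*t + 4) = t + 2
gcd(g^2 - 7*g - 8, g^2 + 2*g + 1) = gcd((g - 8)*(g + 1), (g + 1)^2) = g + 1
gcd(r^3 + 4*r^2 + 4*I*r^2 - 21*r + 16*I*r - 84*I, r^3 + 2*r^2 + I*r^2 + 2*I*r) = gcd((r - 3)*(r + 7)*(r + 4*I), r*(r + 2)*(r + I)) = 1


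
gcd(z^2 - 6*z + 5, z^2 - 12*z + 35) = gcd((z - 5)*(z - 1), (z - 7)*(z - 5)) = z - 5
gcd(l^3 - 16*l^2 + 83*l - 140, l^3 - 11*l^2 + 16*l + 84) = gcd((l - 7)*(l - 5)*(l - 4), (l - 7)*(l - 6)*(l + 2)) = l - 7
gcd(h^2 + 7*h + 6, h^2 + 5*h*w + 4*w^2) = 1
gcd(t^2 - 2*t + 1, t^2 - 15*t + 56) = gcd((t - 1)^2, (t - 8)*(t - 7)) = 1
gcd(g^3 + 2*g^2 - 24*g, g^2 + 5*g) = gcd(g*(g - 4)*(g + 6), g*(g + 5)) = g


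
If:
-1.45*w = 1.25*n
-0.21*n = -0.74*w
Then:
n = 0.00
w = 0.00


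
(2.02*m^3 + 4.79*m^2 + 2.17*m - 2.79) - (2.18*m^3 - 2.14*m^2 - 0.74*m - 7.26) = -0.16*m^3 + 6.93*m^2 + 2.91*m + 4.47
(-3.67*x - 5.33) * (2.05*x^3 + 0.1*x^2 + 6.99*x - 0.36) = -7.5235*x^4 - 11.2935*x^3 - 26.1863*x^2 - 35.9355*x + 1.9188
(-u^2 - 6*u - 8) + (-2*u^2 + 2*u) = -3*u^2 - 4*u - 8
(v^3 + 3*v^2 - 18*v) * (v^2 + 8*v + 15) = v^5 + 11*v^4 + 21*v^3 - 99*v^2 - 270*v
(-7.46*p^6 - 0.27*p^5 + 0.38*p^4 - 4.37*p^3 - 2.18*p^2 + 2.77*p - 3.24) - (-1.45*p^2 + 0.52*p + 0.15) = -7.46*p^6 - 0.27*p^5 + 0.38*p^4 - 4.37*p^3 - 0.73*p^2 + 2.25*p - 3.39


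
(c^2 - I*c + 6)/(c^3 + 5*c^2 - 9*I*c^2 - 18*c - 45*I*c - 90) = (c + 2*I)/(c^2 + c*(5 - 6*I) - 30*I)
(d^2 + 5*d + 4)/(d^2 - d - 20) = (d + 1)/(d - 5)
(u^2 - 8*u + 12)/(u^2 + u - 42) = (u - 2)/(u + 7)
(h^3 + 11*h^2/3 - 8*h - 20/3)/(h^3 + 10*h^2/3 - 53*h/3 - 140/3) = (3*h^2 - 4*h - 4)/(3*h^2 - 5*h - 28)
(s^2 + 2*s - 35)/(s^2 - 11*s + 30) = (s + 7)/(s - 6)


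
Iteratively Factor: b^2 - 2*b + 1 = (b - 1)*(b - 1)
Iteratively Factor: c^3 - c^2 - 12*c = (c + 3)*(c^2 - 4*c) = (c - 4)*(c + 3)*(c)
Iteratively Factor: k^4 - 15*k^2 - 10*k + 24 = (k - 4)*(k^3 + 4*k^2 + k - 6) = (k - 4)*(k + 3)*(k^2 + k - 2) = (k - 4)*(k - 1)*(k + 3)*(k + 2)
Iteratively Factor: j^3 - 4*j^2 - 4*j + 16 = (j + 2)*(j^2 - 6*j + 8) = (j - 2)*(j + 2)*(j - 4)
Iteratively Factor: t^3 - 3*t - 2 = (t + 1)*(t^2 - t - 2) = (t + 1)^2*(t - 2)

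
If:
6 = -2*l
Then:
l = -3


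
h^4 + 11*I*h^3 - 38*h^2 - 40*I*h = h*(h + 2*I)*(h + 4*I)*(h + 5*I)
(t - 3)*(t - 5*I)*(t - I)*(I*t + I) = I*t^4 + 6*t^3 - 2*I*t^3 - 12*t^2 - 8*I*t^2 - 18*t + 10*I*t + 15*I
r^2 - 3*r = r*(r - 3)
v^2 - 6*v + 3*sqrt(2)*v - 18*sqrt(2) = (v - 6)*(v + 3*sqrt(2))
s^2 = s^2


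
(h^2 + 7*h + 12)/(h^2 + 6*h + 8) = (h + 3)/(h + 2)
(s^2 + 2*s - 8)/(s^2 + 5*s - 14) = (s + 4)/(s + 7)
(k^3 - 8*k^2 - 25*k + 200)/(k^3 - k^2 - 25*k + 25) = (k - 8)/(k - 1)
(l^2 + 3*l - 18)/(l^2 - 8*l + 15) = (l + 6)/(l - 5)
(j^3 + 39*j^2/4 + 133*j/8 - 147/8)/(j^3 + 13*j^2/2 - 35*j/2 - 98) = (j - 3/4)/(j - 4)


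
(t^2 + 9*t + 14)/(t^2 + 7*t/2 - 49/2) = 2*(t + 2)/(2*t - 7)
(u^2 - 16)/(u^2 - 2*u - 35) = (16 - u^2)/(-u^2 + 2*u + 35)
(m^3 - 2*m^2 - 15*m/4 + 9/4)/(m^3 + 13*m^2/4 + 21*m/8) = 2*(2*m^2 - 7*m + 3)/(m*(4*m + 7))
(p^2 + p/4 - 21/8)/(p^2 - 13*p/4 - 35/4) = (p - 3/2)/(p - 5)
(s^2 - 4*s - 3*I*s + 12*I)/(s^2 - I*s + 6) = (s - 4)/(s + 2*I)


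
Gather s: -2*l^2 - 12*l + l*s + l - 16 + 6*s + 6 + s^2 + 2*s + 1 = -2*l^2 - 11*l + s^2 + s*(l + 8) - 9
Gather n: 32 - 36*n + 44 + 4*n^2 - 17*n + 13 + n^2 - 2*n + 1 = 5*n^2 - 55*n + 90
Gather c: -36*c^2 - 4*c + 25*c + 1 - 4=-36*c^2 + 21*c - 3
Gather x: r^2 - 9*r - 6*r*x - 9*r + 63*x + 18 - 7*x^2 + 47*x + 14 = r^2 - 18*r - 7*x^2 + x*(110 - 6*r) + 32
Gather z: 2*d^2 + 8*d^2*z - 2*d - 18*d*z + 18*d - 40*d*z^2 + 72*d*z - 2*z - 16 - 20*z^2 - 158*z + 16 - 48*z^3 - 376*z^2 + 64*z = 2*d^2 + 16*d - 48*z^3 + z^2*(-40*d - 396) + z*(8*d^2 + 54*d - 96)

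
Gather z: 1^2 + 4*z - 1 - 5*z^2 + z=-5*z^2 + 5*z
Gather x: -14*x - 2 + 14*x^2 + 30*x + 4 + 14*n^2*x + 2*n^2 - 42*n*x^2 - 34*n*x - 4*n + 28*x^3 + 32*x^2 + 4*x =2*n^2 - 4*n + 28*x^3 + x^2*(46 - 42*n) + x*(14*n^2 - 34*n + 20) + 2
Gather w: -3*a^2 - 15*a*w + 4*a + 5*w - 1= -3*a^2 + 4*a + w*(5 - 15*a) - 1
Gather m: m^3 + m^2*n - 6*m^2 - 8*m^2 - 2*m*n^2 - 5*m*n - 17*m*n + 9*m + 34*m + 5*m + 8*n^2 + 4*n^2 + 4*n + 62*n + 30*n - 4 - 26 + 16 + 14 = m^3 + m^2*(n - 14) + m*(-2*n^2 - 22*n + 48) + 12*n^2 + 96*n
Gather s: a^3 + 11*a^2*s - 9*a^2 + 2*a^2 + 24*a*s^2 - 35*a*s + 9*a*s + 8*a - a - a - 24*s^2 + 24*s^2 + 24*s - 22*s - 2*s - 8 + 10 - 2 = a^3 - 7*a^2 + 24*a*s^2 + 6*a + s*(11*a^2 - 26*a)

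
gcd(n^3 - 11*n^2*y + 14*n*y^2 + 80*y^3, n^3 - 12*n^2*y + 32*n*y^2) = -n + 8*y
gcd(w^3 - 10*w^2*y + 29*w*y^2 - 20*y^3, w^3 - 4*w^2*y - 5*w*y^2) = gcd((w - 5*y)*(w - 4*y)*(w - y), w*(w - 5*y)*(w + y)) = -w + 5*y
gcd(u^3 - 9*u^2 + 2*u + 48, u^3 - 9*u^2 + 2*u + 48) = u^3 - 9*u^2 + 2*u + 48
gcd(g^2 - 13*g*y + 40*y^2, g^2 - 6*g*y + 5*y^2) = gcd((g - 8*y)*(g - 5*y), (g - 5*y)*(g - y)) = -g + 5*y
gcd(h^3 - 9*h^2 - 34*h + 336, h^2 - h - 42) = h^2 - h - 42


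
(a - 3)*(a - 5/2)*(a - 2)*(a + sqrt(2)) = a^4 - 15*a^3/2 + sqrt(2)*a^3 - 15*sqrt(2)*a^2/2 + 37*a^2/2 - 15*a + 37*sqrt(2)*a/2 - 15*sqrt(2)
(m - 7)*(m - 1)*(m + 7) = m^3 - m^2 - 49*m + 49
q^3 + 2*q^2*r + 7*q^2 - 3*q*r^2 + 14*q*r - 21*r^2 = (q + 7)*(q - r)*(q + 3*r)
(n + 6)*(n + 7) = n^2 + 13*n + 42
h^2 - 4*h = h*(h - 4)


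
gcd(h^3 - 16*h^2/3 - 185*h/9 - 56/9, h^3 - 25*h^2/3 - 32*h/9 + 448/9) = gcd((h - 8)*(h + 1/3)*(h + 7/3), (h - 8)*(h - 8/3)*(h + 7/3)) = h^2 - 17*h/3 - 56/3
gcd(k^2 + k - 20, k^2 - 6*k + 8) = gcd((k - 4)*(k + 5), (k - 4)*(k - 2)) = k - 4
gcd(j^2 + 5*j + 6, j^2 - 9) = j + 3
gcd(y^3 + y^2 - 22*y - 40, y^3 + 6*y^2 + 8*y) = y^2 + 6*y + 8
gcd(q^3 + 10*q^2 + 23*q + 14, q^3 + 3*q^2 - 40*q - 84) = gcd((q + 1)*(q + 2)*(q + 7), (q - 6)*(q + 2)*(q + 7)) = q^2 + 9*q + 14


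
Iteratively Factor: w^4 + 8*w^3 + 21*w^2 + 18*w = (w)*(w^3 + 8*w^2 + 21*w + 18) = w*(w + 3)*(w^2 + 5*w + 6) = w*(w + 3)^2*(w + 2)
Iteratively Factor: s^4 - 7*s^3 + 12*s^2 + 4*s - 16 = (s - 2)*(s^3 - 5*s^2 + 2*s + 8) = (s - 2)^2*(s^2 - 3*s - 4) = (s - 4)*(s - 2)^2*(s + 1)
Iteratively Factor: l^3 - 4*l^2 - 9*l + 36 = (l - 4)*(l^2 - 9) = (l - 4)*(l + 3)*(l - 3)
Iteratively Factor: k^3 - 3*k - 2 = (k - 2)*(k^2 + 2*k + 1) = (k - 2)*(k + 1)*(k + 1)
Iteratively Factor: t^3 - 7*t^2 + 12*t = (t - 3)*(t^2 - 4*t) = t*(t - 3)*(t - 4)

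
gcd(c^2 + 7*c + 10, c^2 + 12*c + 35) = c + 5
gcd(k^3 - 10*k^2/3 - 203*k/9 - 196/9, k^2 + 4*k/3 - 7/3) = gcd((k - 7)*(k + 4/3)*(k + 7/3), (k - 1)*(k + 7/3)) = k + 7/3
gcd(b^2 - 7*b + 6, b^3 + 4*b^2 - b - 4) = b - 1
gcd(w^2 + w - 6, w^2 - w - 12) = w + 3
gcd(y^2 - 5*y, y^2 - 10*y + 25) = y - 5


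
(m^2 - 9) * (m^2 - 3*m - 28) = m^4 - 3*m^3 - 37*m^2 + 27*m + 252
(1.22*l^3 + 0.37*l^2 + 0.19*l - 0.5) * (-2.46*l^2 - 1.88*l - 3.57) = -3.0012*l^5 - 3.2038*l^4 - 5.5184*l^3 - 0.4481*l^2 + 0.2617*l + 1.785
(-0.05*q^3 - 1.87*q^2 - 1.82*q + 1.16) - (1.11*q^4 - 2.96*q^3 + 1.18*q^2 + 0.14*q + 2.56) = -1.11*q^4 + 2.91*q^3 - 3.05*q^2 - 1.96*q - 1.4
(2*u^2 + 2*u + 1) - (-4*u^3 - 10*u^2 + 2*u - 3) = 4*u^3 + 12*u^2 + 4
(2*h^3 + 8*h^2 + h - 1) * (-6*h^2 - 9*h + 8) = -12*h^5 - 66*h^4 - 62*h^3 + 61*h^2 + 17*h - 8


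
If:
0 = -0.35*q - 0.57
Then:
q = -1.63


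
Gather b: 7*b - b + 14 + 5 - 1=6*b + 18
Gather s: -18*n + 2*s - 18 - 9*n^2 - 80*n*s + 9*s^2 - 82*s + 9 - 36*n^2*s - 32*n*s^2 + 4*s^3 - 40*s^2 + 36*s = -9*n^2 - 18*n + 4*s^3 + s^2*(-32*n - 31) + s*(-36*n^2 - 80*n - 44) - 9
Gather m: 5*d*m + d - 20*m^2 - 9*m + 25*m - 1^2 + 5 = d - 20*m^2 + m*(5*d + 16) + 4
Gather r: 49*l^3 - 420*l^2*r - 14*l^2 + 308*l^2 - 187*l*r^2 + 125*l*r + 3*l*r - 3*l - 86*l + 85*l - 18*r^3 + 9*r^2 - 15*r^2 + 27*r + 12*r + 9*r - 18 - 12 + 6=49*l^3 + 294*l^2 - 4*l - 18*r^3 + r^2*(-187*l - 6) + r*(-420*l^2 + 128*l + 48) - 24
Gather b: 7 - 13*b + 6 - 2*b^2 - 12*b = -2*b^2 - 25*b + 13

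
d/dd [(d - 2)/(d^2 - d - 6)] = (d^2 - d - (d - 2)*(2*d - 1) - 6)/(-d^2 + d + 6)^2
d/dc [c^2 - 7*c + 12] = 2*c - 7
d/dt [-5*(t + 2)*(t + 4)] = -10*t - 30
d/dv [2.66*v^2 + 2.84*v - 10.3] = 5.32*v + 2.84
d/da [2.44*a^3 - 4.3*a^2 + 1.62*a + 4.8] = 7.32*a^2 - 8.6*a + 1.62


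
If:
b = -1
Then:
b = -1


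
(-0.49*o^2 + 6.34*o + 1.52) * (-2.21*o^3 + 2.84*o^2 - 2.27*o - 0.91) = 1.0829*o^5 - 15.403*o^4 + 15.7587*o^3 - 9.6291*o^2 - 9.2198*o - 1.3832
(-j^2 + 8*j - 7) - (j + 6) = -j^2 + 7*j - 13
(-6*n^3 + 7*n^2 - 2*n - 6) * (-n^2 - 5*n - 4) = 6*n^5 + 23*n^4 - 9*n^3 - 12*n^2 + 38*n + 24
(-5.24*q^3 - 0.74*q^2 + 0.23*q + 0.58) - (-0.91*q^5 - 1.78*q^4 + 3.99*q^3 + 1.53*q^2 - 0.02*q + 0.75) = 0.91*q^5 + 1.78*q^4 - 9.23*q^3 - 2.27*q^2 + 0.25*q - 0.17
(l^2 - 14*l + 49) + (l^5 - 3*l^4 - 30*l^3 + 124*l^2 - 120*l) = l^5 - 3*l^4 - 30*l^3 + 125*l^2 - 134*l + 49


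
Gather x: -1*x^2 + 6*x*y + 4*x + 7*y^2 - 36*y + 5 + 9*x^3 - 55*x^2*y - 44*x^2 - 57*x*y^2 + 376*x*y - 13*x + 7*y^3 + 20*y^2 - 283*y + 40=9*x^3 + x^2*(-55*y - 45) + x*(-57*y^2 + 382*y - 9) + 7*y^3 + 27*y^2 - 319*y + 45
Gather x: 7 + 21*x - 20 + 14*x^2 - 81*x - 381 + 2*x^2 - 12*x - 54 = 16*x^2 - 72*x - 448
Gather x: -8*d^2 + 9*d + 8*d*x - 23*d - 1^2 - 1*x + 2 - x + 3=-8*d^2 - 14*d + x*(8*d - 2) + 4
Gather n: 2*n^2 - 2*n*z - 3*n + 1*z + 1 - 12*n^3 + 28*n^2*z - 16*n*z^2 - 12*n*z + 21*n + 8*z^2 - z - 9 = -12*n^3 + n^2*(28*z + 2) + n*(-16*z^2 - 14*z + 18) + 8*z^2 - 8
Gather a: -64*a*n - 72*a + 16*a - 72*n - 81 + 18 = a*(-64*n - 56) - 72*n - 63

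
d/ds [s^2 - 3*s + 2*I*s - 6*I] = 2*s - 3 + 2*I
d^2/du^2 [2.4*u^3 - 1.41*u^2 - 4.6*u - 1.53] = 14.4*u - 2.82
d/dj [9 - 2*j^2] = -4*j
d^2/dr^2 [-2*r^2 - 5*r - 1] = -4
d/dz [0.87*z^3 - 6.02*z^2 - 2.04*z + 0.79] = 2.61*z^2 - 12.04*z - 2.04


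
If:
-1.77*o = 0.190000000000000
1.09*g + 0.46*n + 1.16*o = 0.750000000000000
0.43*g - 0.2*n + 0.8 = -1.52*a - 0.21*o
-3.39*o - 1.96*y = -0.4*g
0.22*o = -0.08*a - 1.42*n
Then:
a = -0.72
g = 0.78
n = 0.06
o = -0.11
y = 0.34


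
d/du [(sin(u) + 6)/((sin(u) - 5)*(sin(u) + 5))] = (-12*sin(u) + cos(u)^2 - 26)*cos(u)/((sin(u) - 5)^2*(sin(u) + 5)^2)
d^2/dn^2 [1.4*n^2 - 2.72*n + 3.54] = 2.80000000000000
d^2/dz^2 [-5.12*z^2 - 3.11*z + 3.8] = -10.2400000000000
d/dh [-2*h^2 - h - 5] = -4*h - 1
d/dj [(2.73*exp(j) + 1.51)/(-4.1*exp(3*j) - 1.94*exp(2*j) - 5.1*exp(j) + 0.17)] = (22.386*exp(3*j) + 23.8692*exp(2*j) + 5.8588*exp(j) + 8.1651)*exp(j)/(16.81*exp(6*j) + 15.908*exp(5*j) + 45.5836*exp(4*j) + 18.394*exp(3*j) + 25.3504*exp(2*j) - 1.734*exp(j) + 0.0289)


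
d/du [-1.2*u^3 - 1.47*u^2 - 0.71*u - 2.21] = -3.6*u^2 - 2.94*u - 0.71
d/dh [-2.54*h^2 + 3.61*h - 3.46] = 3.61 - 5.08*h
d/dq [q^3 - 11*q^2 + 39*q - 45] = 3*q^2 - 22*q + 39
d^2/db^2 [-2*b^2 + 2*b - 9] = -4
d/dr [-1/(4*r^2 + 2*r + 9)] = 2*(4*r + 1)/(4*r^2 + 2*r + 9)^2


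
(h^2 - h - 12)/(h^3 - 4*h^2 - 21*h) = (h - 4)/(h*(h - 7))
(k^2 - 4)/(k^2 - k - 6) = (k - 2)/(k - 3)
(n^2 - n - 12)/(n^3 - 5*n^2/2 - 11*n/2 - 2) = 2*(n + 3)/(2*n^2 + 3*n + 1)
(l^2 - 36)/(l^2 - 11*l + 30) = (l + 6)/(l - 5)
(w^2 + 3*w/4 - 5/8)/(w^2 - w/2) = (w + 5/4)/w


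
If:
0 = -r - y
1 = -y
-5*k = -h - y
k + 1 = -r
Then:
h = -9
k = -2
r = 1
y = -1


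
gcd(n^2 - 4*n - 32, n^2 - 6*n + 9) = 1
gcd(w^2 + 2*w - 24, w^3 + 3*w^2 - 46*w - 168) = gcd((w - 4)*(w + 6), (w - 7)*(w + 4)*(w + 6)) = w + 6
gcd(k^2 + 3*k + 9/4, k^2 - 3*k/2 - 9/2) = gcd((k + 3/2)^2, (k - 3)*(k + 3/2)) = k + 3/2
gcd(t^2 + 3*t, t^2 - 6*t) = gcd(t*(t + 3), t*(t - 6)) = t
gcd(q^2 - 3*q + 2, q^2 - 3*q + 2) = q^2 - 3*q + 2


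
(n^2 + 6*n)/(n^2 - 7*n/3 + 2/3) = 3*n*(n + 6)/(3*n^2 - 7*n + 2)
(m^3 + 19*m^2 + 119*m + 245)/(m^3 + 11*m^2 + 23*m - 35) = (m + 7)/(m - 1)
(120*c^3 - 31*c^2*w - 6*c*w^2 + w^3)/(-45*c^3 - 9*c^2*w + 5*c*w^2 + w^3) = (-8*c + w)/(3*c + w)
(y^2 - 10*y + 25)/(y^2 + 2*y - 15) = (y^2 - 10*y + 25)/(y^2 + 2*y - 15)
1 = 1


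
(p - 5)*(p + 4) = p^2 - p - 20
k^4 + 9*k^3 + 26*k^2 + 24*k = k*(k + 2)*(k + 3)*(k + 4)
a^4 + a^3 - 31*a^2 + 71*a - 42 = (a - 3)*(a - 2)*(a - 1)*(a + 7)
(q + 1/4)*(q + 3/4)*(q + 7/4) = q^3 + 11*q^2/4 + 31*q/16 + 21/64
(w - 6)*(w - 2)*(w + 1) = w^3 - 7*w^2 + 4*w + 12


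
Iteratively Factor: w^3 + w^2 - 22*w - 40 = (w + 4)*(w^2 - 3*w - 10) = (w - 5)*(w + 4)*(w + 2)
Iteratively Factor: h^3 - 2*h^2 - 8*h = (h)*(h^2 - 2*h - 8) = h*(h + 2)*(h - 4)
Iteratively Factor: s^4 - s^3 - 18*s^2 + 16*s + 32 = (s + 4)*(s^3 - 5*s^2 + 2*s + 8) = (s - 4)*(s + 4)*(s^2 - s - 2) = (s - 4)*(s + 1)*(s + 4)*(s - 2)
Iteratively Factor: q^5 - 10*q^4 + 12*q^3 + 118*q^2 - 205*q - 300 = (q - 5)*(q^4 - 5*q^3 - 13*q^2 + 53*q + 60) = (q - 5)*(q + 1)*(q^3 - 6*q^2 - 7*q + 60) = (q - 5)*(q - 4)*(q + 1)*(q^2 - 2*q - 15) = (q - 5)*(q - 4)*(q + 1)*(q + 3)*(q - 5)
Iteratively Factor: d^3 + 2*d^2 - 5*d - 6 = (d + 3)*(d^2 - d - 2) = (d - 2)*(d + 3)*(d + 1)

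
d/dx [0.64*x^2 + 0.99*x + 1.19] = 1.28*x + 0.99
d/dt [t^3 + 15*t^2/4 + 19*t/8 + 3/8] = 3*t^2 + 15*t/2 + 19/8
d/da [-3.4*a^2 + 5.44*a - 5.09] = 5.44 - 6.8*a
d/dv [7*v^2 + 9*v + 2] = 14*v + 9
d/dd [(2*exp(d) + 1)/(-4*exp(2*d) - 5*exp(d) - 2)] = (8*exp(2*d) + 8*exp(d) + 1)*exp(d)/(16*exp(4*d) + 40*exp(3*d) + 41*exp(2*d) + 20*exp(d) + 4)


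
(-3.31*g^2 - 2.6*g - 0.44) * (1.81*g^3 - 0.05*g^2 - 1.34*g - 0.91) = -5.9911*g^5 - 4.5405*g^4 + 3.769*g^3 + 6.5181*g^2 + 2.9556*g + 0.4004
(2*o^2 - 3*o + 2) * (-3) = -6*o^2 + 9*o - 6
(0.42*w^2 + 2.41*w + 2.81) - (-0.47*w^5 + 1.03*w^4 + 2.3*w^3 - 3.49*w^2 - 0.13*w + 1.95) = 0.47*w^5 - 1.03*w^4 - 2.3*w^3 + 3.91*w^2 + 2.54*w + 0.86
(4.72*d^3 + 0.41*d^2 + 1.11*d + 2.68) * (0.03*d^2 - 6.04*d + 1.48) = 0.1416*d^5 - 28.4965*d^4 + 4.5425*d^3 - 6.0172*d^2 - 14.5444*d + 3.9664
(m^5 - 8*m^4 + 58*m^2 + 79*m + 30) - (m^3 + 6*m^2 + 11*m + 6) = m^5 - 8*m^4 - m^3 + 52*m^2 + 68*m + 24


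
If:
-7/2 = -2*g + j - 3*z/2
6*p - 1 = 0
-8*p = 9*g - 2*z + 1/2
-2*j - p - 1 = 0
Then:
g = 37/210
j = -7/12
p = 1/6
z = 359/210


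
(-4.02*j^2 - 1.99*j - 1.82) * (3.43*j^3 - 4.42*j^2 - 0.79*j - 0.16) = -13.7886*j^5 + 10.9427*j^4 + 5.729*j^3 + 10.2597*j^2 + 1.7562*j + 0.2912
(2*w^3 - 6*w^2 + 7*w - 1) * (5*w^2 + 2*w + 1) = 10*w^5 - 26*w^4 + 25*w^3 + 3*w^2 + 5*w - 1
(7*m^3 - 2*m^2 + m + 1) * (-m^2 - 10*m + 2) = -7*m^5 - 68*m^4 + 33*m^3 - 15*m^2 - 8*m + 2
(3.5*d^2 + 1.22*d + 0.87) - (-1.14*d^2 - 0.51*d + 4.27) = 4.64*d^2 + 1.73*d - 3.4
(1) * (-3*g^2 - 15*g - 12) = -3*g^2 - 15*g - 12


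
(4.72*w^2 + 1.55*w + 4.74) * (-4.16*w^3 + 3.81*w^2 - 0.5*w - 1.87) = -19.6352*w^5 + 11.5352*w^4 - 16.1729*w^3 + 8.458*w^2 - 5.2685*w - 8.8638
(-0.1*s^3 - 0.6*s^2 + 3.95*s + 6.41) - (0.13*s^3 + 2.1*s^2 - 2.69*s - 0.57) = -0.23*s^3 - 2.7*s^2 + 6.64*s + 6.98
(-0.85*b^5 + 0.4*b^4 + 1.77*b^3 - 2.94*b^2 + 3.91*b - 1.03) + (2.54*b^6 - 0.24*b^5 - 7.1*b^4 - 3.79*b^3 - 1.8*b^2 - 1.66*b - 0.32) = 2.54*b^6 - 1.09*b^5 - 6.7*b^4 - 2.02*b^3 - 4.74*b^2 + 2.25*b - 1.35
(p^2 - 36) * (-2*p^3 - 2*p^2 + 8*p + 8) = -2*p^5 - 2*p^4 + 80*p^3 + 80*p^2 - 288*p - 288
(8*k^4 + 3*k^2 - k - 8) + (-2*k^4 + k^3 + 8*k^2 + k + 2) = 6*k^4 + k^3 + 11*k^2 - 6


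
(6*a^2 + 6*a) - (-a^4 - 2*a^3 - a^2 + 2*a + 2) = a^4 + 2*a^3 + 7*a^2 + 4*a - 2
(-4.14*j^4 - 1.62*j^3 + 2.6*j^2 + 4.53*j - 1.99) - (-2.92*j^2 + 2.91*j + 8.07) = -4.14*j^4 - 1.62*j^3 + 5.52*j^2 + 1.62*j - 10.06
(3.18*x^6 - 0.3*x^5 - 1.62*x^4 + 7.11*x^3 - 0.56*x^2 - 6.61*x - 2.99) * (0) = 0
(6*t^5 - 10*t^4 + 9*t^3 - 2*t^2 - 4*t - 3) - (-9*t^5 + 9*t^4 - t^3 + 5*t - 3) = 15*t^5 - 19*t^4 + 10*t^3 - 2*t^2 - 9*t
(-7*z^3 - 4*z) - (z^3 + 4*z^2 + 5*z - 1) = -8*z^3 - 4*z^2 - 9*z + 1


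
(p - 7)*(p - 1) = p^2 - 8*p + 7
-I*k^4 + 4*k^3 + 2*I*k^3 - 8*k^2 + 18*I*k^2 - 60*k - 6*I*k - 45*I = (k - 5)*(k + 3)*(k + 3*I)*(-I*k + 1)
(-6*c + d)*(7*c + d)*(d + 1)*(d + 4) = -42*c^2*d^2 - 210*c^2*d - 168*c^2 + c*d^3 + 5*c*d^2 + 4*c*d + d^4 + 5*d^3 + 4*d^2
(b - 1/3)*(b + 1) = b^2 + 2*b/3 - 1/3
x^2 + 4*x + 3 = (x + 1)*(x + 3)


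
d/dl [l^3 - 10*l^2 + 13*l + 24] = 3*l^2 - 20*l + 13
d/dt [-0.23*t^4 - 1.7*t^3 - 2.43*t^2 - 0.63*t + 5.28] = -0.92*t^3 - 5.1*t^2 - 4.86*t - 0.63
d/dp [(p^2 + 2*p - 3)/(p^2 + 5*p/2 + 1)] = 2*(p^2 + 16*p + 19)/(4*p^4 + 20*p^3 + 33*p^2 + 20*p + 4)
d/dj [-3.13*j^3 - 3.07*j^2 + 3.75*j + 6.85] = -9.39*j^2 - 6.14*j + 3.75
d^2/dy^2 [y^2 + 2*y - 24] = 2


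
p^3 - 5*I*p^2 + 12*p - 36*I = (p - 6*I)*(p - 2*I)*(p + 3*I)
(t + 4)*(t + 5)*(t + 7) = t^3 + 16*t^2 + 83*t + 140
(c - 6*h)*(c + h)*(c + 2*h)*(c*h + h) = c^4*h - 3*c^3*h^2 + c^3*h - 16*c^2*h^3 - 3*c^2*h^2 - 12*c*h^4 - 16*c*h^3 - 12*h^4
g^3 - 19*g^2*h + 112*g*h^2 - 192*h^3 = (g - 8*h)^2*(g - 3*h)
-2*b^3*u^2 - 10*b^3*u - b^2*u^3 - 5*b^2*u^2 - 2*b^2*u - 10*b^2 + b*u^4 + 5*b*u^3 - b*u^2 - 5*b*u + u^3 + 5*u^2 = (-2*b + u)*(b + u)*(u + 5)*(b*u + 1)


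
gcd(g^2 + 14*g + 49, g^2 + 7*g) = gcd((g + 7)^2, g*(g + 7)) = g + 7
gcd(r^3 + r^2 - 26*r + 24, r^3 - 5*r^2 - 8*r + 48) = r - 4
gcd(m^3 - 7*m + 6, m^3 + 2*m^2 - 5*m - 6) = m^2 + m - 6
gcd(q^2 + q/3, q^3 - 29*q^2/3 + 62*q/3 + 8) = q + 1/3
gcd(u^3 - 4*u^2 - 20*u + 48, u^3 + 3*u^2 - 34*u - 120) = u^2 - 2*u - 24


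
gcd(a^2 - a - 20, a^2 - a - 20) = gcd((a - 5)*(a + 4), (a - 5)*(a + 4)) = a^2 - a - 20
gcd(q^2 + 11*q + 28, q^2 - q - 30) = 1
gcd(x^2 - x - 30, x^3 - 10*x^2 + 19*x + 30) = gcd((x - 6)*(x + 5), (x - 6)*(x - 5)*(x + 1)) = x - 6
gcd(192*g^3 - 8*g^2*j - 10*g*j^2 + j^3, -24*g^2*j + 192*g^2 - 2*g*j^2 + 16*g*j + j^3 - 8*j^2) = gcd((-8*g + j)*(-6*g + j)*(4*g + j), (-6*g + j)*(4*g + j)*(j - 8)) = 24*g^2 + 2*g*j - j^2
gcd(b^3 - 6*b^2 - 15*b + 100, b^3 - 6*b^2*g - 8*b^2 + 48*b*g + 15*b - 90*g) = b - 5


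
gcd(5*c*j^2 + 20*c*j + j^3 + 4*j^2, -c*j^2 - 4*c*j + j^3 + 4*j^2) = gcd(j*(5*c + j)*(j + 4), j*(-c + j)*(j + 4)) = j^2 + 4*j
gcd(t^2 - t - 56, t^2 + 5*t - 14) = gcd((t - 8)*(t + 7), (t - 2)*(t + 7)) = t + 7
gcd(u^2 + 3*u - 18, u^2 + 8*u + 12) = u + 6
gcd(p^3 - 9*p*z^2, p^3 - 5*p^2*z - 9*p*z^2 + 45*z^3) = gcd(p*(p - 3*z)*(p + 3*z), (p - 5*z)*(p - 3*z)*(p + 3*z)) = -p^2 + 9*z^2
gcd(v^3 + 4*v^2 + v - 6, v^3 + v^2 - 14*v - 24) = v^2 + 5*v + 6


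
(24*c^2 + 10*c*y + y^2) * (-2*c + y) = -48*c^3 + 4*c^2*y + 8*c*y^2 + y^3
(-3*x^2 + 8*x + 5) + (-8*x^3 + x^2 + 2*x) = -8*x^3 - 2*x^2 + 10*x + 5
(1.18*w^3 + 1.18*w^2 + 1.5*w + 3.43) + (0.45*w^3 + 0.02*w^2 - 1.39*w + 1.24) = 1.63*w^3 + 1.2*w^2 + 0.11*w + 4.67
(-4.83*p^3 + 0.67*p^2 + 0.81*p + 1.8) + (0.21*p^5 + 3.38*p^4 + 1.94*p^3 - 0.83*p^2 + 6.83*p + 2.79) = 0.21*p^5 + 3.38*p^4 - 2.89*p^3 - 0.16*p^2 + 7.64*p + 4.59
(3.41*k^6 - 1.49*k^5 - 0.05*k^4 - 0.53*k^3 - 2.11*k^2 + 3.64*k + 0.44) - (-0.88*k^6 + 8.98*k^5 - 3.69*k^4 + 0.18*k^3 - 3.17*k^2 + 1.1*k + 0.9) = 4.29*k^6 - 10.47*k^5 + 3.64*k^4 - 0.71*k^3 + 1.06*k^2 + 2.54*k - 0.46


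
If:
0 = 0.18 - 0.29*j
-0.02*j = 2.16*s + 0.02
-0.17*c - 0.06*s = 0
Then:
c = 0.01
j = 0.62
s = -0.02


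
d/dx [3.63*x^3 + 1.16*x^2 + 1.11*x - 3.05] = 10.89*x^2 + 2.32*x + 1.11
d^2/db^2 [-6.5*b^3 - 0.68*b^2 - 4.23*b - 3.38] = -39.0*b - 1.36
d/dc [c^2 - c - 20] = 2*c - 1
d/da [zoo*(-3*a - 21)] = zoo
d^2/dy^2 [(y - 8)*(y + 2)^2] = 6*y - 8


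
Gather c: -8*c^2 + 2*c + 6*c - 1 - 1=-8*c^2 + 8*c - 2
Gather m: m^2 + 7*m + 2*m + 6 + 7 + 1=m^2 + 9*m + 14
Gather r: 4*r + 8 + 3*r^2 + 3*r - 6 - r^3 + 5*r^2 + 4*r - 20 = -r^3 + 8*r^2 + 11*r - 18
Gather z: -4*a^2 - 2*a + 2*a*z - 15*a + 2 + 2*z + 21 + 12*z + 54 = -4*a^2 - 17*a + z*(2*a + 14) + 77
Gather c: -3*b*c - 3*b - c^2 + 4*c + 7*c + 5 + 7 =-3*b - c^2 + c*(11 - 3*b) + 12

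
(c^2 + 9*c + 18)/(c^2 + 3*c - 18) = (c + 3)/(c - 3)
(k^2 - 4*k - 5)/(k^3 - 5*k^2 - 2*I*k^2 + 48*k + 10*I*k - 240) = (k + 1)/(k^2 - 2*I*k + 48)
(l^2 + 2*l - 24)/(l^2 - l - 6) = (-l^2 - 2*l + 24)/(-l^2 + l + 6)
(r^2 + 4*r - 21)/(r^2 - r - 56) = (r - 3)/(r - 8)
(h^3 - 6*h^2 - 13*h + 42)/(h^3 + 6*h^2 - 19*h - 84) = (h^2 - 9*h + 14)/(h^2 + 3*h - 28)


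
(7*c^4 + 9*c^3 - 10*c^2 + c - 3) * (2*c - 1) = 14*c^5 + 11*c^4 - 29*c^3 + 12*c^2 - 7*c + 3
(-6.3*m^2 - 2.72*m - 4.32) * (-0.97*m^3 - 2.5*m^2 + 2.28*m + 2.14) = 6.111*m^5 + 18.3884*m^4 - 3.3736*m^3 - 8.8836*m^2 - 15.6704*m - 9.2448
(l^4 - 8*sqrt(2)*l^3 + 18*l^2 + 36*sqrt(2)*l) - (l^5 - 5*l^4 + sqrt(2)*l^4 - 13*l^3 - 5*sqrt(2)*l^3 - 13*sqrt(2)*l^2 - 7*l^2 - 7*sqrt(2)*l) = -l^5 - sqrt(2)*l^4 + 6*l^4 - 3*sqrt(2)*l^3 + 13*l^3 + 13*sqrt(2)*l^2 + 25*l^2 + 43*sqrt(2)*l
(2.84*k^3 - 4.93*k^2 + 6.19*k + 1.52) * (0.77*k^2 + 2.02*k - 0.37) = 2.1868*k^5 + 1.9407*k^4 - 6.2431*k^3 + 15.4983*k^2 + 0.7801*k - 0.5624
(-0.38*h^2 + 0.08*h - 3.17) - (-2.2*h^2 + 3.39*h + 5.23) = 1.82*h^2 - 3.31*h - 8.4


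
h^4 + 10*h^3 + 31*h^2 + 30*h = h*(h + 2)*(h + 3)*(h + 5)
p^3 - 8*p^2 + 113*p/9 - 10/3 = (p - 6)*(p - 5/3)*(p - 1/3)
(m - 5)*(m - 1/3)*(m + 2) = m^3 - 10*m^2/3 - 9*m + 10/3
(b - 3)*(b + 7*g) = b^2 + 7*b*g - 3*b - 21*g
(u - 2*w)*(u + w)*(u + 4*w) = u^3 + 3*u^2*w - 6*u*w^2 - 8*w^3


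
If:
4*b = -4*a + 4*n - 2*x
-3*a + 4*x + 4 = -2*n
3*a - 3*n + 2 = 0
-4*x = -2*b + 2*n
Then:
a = 80/39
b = 14/13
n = 106/39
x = -32/39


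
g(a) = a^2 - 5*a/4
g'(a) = 2*a - 5/4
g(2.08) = 1.73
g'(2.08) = 2.91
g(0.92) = -0.30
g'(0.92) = 0.59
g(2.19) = 2.06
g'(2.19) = 3.13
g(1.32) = 0.09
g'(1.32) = 1.39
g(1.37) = 0.16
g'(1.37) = 1.49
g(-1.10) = 2.58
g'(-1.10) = -3.45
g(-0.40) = 0.66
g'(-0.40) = -2.05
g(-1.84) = 5.69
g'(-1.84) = -4.93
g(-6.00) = 43.50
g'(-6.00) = -13.25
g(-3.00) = 12.75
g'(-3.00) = -7.25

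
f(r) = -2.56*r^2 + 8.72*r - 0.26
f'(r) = 8.72 - 5.12*r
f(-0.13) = -1.44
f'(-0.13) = 9.39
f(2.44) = 5.78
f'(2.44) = -3.77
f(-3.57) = -64.02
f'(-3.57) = 27.00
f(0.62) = 4.16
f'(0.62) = 5.55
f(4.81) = -17.55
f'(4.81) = -15.91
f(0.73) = 4.74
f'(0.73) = 4.98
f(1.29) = 6.73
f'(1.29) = 2.12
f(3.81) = -4.20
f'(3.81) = -10.79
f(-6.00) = -144.74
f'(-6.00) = 39.44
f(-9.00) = -286.10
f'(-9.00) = 54.80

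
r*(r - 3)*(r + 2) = r^3 - r^2 - 6*r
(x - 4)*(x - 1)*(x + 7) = x^3 + 2*x^2 - 31*x + 28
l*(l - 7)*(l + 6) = l^3 - l^2 - 42*l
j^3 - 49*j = j*(j - 7)*(j + 7)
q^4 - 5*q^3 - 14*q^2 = q^2*(q - 7)*(q + 2)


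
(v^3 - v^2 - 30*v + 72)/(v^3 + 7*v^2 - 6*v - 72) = (v - 4)/(v + 4)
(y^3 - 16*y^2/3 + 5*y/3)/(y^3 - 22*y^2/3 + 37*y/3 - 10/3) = y/(y - 2)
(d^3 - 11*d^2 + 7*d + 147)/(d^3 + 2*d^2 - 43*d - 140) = (d^2 - 4*d - 21)/(d^2 + 9*d + 20)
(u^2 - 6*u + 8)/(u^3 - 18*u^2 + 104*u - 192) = (u - 2)/(u^2 - 14*u + 48)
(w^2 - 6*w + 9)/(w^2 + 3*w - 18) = (w - 3)/(w + 6)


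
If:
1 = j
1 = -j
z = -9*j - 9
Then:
No Solution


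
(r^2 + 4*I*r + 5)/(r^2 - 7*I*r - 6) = (r + 5*I)/(r - 6*I)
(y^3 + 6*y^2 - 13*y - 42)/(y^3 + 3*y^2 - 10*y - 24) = (y + 7)/(y + 4)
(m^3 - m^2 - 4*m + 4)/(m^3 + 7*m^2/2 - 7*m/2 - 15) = 2*(m^2 + m - 2)/(2*m^2 + 11*m + 15)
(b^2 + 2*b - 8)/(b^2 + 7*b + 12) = (b - 2)/(b + 3)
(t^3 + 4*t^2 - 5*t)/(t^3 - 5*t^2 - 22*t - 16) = t*(-t^2 - 4*t + 5)/(-t^3 + 5*t^2 + 22*t + 16)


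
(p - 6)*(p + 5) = p^2 - p - 30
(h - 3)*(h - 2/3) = h^2 - 11*h/3 + 2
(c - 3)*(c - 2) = c^2 - 5*c + 6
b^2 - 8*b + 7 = (b - 7)*(b - 1)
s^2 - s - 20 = (s - 5)*(s + 4)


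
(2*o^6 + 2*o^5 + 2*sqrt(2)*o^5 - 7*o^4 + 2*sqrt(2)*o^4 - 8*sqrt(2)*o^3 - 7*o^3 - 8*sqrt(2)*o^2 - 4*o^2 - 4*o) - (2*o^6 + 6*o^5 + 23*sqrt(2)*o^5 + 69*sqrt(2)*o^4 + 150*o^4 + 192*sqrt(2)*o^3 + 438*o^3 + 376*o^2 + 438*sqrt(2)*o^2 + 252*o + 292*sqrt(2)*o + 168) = -21*sqrt(2)*o^5 - 4*o^5 - 157*o^4 - 67*sqrt(2)*o^4 - 445*o^3 - 200*sqrt(2)*o^3 - 446*sqrt(2)*o^2 - 380*o^2 - 292*sqrt(2)*o - 256*o - 168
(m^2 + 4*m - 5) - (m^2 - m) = 5*m - 5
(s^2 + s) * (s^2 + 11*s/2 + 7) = s^4 + 13*s^3/2 + 25*s^2/2 + 7*s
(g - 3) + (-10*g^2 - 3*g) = -10*g^2 - 2*g - 3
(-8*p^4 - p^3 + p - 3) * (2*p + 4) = -16*p^5 - 34*p^4 - 4*p^3 + 2*p^2 - 2*p - 12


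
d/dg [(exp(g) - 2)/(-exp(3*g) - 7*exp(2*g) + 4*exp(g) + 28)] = (2*exp(g) + 9)*exp(g)/(exp(4*g) + 18*exp(3*g) + 109*exp(2*g) + 252*exp(g) + 196)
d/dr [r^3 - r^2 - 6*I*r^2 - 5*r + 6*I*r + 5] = 3*r^2 - 2*r - 12*I*r - 5 + 6*I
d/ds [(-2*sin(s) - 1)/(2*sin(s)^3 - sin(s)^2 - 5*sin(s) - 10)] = (4*sin(s) - 2*sin(3*s) - 2*cos(2*s) + 17)*cos(s)/(-2*sin(s)^3 + sin(s)^2 + 5*sin(s) + 10)^2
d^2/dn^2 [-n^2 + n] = -2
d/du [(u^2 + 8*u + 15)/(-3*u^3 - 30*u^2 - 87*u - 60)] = (u^2 + 6*u + 11)/(3*(u^4 + 10*u^3 + 33*u^2 + 40*u + 16))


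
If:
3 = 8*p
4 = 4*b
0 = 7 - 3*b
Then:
No Solution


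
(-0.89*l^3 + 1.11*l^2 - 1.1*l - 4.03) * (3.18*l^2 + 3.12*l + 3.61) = -2.8302*l^5 + 0.753*l^4 - 3.2477*l^3 - 12.2403*l^2 - 16.5446*l - 14.5483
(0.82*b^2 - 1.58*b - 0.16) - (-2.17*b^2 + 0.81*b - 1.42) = 2.99*b^2 - 2.39*b + 1.26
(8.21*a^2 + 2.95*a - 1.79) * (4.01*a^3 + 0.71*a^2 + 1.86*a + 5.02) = 32.9221*a^5 + 17.6586*a^4 + 10.1872*a^3 + 45.4303*a^2 + 11.4796*a - 8.9858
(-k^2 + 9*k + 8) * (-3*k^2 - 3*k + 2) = 3*k^4 - 24*k^3 - 53*k^2 - 6*k + 16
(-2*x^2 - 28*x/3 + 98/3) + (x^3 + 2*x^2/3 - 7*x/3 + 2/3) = x^3 - 4*x^2/3 - 35*x/3 + 100/3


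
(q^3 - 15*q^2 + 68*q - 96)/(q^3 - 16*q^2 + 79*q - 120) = (q - 4)/(q - 5)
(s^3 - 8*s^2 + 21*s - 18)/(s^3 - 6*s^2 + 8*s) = (s^2 - 6*s + 9)/(s*(s - 4))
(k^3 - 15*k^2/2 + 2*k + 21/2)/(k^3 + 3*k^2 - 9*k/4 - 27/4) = 2*(k^2 - 6*k - 7)/(2*k^2 + 9*k + 9)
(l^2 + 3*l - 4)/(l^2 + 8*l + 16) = (l - 1)/(l + 4)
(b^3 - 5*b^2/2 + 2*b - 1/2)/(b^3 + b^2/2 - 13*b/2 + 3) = (b^2 - 2*b + 1)/(b^2 + b - 6)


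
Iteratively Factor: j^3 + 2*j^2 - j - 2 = (j + 1)*(j^2 + j - 2) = (j + 1)*(j + 2)*(j - 1)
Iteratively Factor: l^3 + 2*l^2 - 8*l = (l + 4)*(l^2 - 2*l) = l*(l + 4)*(l - 2)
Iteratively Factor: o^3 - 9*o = (o - 3)*(o^2 + 3*o) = o*(o - 3)*(o + 3)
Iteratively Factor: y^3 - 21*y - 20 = (y - 5)*(y^2 + 5*y + 4) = (y - 5)*(y + 4)*(y + 1)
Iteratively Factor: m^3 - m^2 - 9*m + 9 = (m - 3)*(m^2 + 2*m - 3) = (m - 3)*(m + 3)*(m - 1)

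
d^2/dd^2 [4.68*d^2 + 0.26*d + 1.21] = 9.36000000000000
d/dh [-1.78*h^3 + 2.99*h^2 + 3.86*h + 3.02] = -5.34*h^2 + 5.98*h + 3.86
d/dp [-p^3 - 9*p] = -3*p^2 - 9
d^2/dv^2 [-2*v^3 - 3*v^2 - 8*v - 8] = -12*v - 6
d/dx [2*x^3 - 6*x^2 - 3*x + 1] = 6*x^2 - 12*x - 3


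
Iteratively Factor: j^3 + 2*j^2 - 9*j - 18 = (j + 3)*(j^2 - j - 6) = (j - 3)*(j + 3)*(j + 2)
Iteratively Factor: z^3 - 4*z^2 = (z)*(z^2 - 4*z) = z^2*(z - 4)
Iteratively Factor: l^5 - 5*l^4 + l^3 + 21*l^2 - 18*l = (l - 1)*(l^4 - 4*l^3 - 3*l^2 + 18*l) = (l - 3)*(l - 1)*(l^3 - l^2 - 6*l) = (l - 3)^2*(l - 1)*(l^2 + 2*l) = l*(l - 3)^2*(l - 1)*(l + 2)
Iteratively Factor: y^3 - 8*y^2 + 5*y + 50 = (y + 2)*(y^2 - 10*y + 25) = (y - 5)*(y + 2)*(y - 5)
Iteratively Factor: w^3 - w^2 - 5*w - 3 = (w + 1)*(w^2 - 2*w - 3) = (w + 1)^2*(w - 3)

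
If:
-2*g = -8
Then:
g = 4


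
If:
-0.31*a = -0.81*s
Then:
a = 2.61290322580645*s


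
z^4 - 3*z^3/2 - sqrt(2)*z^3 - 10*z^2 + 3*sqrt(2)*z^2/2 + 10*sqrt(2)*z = z*(z - 4)*(z + 5/2)*(z - sqrt(2))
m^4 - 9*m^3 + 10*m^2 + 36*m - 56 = (m - 7)*(m - 2)^2*(m + 2)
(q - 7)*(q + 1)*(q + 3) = q^3 - 3*q^2 - 25*q - 21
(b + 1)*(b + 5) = b^2 + 6*b + 5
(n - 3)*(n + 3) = n^2 - 9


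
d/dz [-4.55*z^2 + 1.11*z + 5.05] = 1.11 - 9.1*z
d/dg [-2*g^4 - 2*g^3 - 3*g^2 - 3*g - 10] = -8*g^3 - 6*g^2 - 6*g - 3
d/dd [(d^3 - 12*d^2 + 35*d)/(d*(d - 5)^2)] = 2/(d^2 - 10*d + 25)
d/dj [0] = 0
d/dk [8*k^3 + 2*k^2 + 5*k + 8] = 24*k^2 + 4*k + 5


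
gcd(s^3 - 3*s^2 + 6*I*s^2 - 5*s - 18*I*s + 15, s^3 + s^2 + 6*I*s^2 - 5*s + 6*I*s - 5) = s^2 + 6*I*s - 5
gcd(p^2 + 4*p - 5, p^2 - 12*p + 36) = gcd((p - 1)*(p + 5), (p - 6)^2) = 1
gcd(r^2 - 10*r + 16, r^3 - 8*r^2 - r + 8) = r - 8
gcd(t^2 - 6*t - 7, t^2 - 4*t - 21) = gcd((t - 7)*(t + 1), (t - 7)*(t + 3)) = t - 7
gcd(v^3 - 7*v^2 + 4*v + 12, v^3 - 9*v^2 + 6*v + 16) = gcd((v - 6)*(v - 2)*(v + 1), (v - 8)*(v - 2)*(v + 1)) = v^2 - v - 2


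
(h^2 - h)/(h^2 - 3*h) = (h - 1)/(h - 3)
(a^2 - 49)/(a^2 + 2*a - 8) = (a^2 - 49)/(a^2 + 2*a - 8)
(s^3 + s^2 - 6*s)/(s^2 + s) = (s^2 + s - 6)/(s + 1)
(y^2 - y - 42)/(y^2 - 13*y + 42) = (y + 6)/(y - 6)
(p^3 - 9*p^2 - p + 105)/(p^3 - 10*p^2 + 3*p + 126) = (p - 5)/(p - 6)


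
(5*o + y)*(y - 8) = 5*o*y - 40*o + y^2 - 8*y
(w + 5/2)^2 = w^2 + 5*w + 25/4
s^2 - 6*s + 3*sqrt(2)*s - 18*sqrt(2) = (s - 6)*(s + 3*sqrt(2))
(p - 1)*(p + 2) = p^2 + p - 2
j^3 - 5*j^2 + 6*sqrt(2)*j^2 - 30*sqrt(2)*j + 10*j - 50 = (j - 5)*(j + sqrt(2))*(j + 5*sqrt(2))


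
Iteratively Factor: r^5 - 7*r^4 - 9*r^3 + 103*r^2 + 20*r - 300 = (r - 5)*(r^4 - 2*r^3 - 19*r^2 + 8*r + 60) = (r - 5)^2*(r^3 + 3*r^2 - 4*r - 12) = (r - 5)^2*(r + 3)*(r^2 - 4) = (r - 5)^2*(r - 2)*(r + 3)*(r + 2)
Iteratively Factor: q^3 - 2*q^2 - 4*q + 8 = (q + 2)*(q^2 - 4*q + 4) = (q - 2)*(q + 2)*(q - 2)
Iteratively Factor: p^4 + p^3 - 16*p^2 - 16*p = (p + 1)*(p^3 - 16*p) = p*(p + 1)*(p^2 - 16) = p*(p + 1)*(p + 4)*(p - 4)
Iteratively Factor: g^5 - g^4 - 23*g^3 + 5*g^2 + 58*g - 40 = (g - 1)*(g^4 - 23*g^2 - 18*g + 40) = (g - 1)*(g + 4)*(g^3 - 4*g^2 - 7*g + 10) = (g - 1)^2*(g + 4)*(g^2 - 3*g - 10) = (g - 1)^2*(g + 2)*(g + 4)*(g - 5)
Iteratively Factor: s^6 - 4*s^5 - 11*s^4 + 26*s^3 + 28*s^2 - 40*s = (s)*(s^5 - 4*s^4 - 11*s^3 + 26*s^2 + 28*s - 40) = s*(s + 2)*(s^4 - 6*s^3 + s^2 + 24*s - 20) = s*(s - 5)*(s + 2)*(s^3 - s^2 - 4*s + 4) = s*(s - 5)*(s - 1)*(s + 2)*(s^2 - 4) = s*(s - 5)*(s - 2)*(s - 1)*(s + 2)*(s + 2)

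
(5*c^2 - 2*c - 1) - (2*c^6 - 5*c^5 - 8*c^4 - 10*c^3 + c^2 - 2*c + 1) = -2*c^6 + 5*c^5 + 8*c^4 + 10*c^3 + 4*c^2 - 2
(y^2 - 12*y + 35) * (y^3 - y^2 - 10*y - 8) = y^5 - 13*y^4 + 37*y^3 + 77*y^2 - 254*y - 280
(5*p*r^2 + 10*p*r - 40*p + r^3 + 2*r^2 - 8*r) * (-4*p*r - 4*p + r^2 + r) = -20*p^2*r^3 - 60*p^2*r^2 + 120*p^2*r + 160*p^2 + p*r^4 + 3*p*r^3 - 6*p*r^2 - 8*p*r + r^5 + 3*r^4 - 6*r^3 - 8*r^2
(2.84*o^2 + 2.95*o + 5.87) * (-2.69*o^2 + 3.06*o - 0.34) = -7.6396*o^4 + 0.7549*o^3 - 7.7289*o^2 + 16.9592*o - 1.9958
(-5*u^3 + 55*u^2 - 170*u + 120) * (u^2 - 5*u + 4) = -5*u^5 + 80*u^4 - 465*u^3 + 1190*u^2 - 1280*u + 480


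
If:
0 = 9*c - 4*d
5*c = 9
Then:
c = 9/5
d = 81/20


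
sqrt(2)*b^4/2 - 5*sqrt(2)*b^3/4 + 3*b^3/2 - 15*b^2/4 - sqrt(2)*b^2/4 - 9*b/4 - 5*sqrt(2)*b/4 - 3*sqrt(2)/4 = (b - 3)*(b + 1/2)*(b + sqrt(2))*(sqrt(2)*b/2 + 1/2)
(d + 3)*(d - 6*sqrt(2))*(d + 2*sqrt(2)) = d^3 - 4*sqrt(2)*d^2 + 3*d^2 - 24*d - 12*sqrt(2)*d - 72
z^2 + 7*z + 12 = (z + 3)*(z + 4)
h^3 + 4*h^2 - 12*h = h*(h - 2)*(h + 6)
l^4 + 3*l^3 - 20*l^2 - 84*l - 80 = (l - 5)*(l + 2)^2*(l + 4)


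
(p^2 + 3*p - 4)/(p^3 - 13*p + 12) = 1/(p - 3)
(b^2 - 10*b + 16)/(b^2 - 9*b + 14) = (b - 8)/(b - 7)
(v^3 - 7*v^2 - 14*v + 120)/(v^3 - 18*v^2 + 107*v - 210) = (v + 4)/(v - 7)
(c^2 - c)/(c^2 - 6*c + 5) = c/(c - 5)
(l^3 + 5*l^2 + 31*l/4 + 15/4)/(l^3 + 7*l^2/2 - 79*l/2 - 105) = (l^2 + 5*l/2 + 3/2)/(l^2 + l - 42)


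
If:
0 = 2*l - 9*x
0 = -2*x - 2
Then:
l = -9/2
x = -1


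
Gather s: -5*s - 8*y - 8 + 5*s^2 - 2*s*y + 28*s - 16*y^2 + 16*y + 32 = 5*s^2 + s*(23 - 2*y) - 16*y^2 + 8*y + 24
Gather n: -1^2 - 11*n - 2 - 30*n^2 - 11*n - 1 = -30*n^2 - 22*n - 4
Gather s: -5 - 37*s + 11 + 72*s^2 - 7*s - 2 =72*s^2 - 44*s + 4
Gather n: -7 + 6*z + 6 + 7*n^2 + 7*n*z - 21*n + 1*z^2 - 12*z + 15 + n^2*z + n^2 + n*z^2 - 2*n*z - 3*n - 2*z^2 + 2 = n^2*(z + 8) + n*(z^2 + 5*z - 24) - z^2 - 6*z + 16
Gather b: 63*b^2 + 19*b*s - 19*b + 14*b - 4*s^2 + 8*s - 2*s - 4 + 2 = 63*b^2 + b*(19*s - 5) - 4*s^2 + 6*s - 2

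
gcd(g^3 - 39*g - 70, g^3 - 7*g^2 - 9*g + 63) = g - 7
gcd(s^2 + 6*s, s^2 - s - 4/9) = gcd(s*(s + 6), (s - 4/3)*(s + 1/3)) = 1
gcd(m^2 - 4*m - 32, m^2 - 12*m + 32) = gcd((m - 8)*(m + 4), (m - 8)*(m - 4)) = m - 8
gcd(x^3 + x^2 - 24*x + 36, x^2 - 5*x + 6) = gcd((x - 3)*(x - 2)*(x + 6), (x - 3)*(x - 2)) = x^2 - 5*x + 6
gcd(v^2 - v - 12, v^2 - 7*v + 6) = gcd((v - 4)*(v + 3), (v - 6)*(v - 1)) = 1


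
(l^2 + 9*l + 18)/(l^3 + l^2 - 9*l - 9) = (l + 6)/(l^2 - 2*l - 3)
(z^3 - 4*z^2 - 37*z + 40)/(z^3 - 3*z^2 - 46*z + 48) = (z + 5)/(z + 6)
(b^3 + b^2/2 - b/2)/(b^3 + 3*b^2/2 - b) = (b + 1)/(b + 2)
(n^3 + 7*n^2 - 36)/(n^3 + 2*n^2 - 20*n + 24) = (n + 3)/(n - 2)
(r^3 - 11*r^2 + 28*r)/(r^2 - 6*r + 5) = r*(r^2 - 11*r + 28)/(r^2 - 6*r + 5)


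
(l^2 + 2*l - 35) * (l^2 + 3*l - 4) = l^4 + 5*l^3 - 33*l^2 - 113*l + 140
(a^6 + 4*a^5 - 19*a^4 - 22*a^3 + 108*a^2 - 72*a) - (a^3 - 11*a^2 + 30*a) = a^6 + 4*a^5 - 19*a^4 - 23*a^3 + 119*a^2 - 102*a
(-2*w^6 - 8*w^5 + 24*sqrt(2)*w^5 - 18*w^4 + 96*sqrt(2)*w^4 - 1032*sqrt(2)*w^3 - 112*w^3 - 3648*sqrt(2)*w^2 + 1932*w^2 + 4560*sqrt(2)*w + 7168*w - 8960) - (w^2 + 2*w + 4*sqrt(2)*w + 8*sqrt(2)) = -2*w^6 - 8*w^5 + 24*sqrt(2)*w^5 - 18*w^4 + 96*sqrt(2)*w^4 - 1032*sqrt(2)*w^3 - 112*w^3 - 3648*sqrt(2)*w^2 + 1931*w^2 + 4556*sqrt(2)*w + 7166*w - 8960 - 8*sqrt(2)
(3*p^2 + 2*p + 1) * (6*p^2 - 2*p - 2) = 18*p^4 + 6*p^3 - 4*p^2 - 6*p - 2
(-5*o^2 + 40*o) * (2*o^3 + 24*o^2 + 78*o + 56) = -10*o^5 - 40*o^4 + 570*o^3 + 2840*o^2 + 2240*o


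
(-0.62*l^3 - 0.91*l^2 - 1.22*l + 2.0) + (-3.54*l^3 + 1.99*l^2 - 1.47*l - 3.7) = -4.16*l^3 + 1.08*l^2 - 2.69*l - 1.7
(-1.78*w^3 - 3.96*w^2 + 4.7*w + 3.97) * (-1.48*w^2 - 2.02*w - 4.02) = 2.6344*w^5 + 9.4564*w^4 + 8.1988*w^3 + 0.549599999999998*w^2 - 26.9134*w - 15.9594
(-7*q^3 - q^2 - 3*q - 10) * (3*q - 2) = -21*q^4 + 11*q^3 - 7*q^2 - 24*q + 20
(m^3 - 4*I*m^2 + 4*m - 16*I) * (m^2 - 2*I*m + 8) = m^5 - 6*I*m^4 + 4*m^3 - 56*I*m^2 - 128*I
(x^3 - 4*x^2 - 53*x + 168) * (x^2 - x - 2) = x^5 - 5*x^4 - 51*x^3 + 229*x^2 - 62*x - 336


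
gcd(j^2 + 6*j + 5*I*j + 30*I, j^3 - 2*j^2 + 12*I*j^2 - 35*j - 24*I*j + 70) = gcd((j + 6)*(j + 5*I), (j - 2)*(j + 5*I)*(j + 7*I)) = j + 5*I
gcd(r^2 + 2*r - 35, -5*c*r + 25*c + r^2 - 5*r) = r - 5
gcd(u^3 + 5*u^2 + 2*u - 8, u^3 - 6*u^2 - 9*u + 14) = u^2 + u - 2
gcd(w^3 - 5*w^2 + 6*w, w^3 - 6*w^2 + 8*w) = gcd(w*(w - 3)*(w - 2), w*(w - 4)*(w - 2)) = w^2 - 2*w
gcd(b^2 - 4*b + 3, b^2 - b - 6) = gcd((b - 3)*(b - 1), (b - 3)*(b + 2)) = b - 3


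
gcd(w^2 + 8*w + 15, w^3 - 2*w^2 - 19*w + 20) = 1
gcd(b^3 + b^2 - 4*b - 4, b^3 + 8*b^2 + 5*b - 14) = b + 2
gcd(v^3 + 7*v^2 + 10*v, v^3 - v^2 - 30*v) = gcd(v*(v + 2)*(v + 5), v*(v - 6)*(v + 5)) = v^2 + 5*v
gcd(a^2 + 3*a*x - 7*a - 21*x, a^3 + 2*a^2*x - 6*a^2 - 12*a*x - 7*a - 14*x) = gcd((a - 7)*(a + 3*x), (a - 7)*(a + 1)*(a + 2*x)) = a - 7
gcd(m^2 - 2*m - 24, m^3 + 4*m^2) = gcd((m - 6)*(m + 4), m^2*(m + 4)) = m + 4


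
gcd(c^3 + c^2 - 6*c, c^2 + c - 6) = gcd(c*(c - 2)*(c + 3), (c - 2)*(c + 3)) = c^2 + c - 6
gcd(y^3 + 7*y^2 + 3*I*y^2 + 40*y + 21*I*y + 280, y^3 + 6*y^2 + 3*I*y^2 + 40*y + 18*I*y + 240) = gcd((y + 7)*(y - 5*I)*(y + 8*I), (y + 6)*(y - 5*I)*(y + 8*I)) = y^2 + 3*I*y + 40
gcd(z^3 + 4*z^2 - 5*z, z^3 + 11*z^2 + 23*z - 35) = z^2 + 4*z - 5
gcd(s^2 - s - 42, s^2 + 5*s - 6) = s + 6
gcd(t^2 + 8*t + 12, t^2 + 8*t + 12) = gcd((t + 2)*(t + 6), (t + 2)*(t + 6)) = t^2 + 8*t + 12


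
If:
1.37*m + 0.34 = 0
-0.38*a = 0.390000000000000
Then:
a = -1.03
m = -0.25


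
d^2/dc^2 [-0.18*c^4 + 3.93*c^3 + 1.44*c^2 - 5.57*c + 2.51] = -2.16*c^2 + 23.58*c + 2.88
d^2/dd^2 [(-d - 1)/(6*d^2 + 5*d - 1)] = -72/(216*d^3 - 108*d^2 + 18*d - 1)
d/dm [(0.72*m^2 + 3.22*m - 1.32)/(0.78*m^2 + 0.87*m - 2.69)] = (-1.8852*m^2 - 1.8144*m - 7.5134)/(0.6084*m^4 + 1.3572*m^3 - 3.4395*m^2 - 4.6806*m + 7.2361)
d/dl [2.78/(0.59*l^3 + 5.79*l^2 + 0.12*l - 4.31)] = (-4.9206*l^2 - 32.1924*l - 0.3336)/(0.59*l^3 + 5.79*l^2 + 0.12*l - 4.31)^2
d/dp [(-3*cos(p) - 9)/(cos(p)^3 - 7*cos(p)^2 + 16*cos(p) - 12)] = 6*(sin(p)^2 - 3*cos(p) + 14)*sin(p)/((cos(p) - 3)^2*(cos(p) - 2)^3)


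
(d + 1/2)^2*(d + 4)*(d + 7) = d^4 + 12*d^3 + 157*d^2/4 + 123*d/4 + 7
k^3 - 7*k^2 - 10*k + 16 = (k - 8)*(k - 1)*(k + 2)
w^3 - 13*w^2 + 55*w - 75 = (w - 5)^2*(w - 3)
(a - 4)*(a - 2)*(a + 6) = a^3 - 28*a + 48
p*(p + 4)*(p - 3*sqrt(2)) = p^3 - 3*sqrt(2)*p^2 + 4*p^2 - 12*sqrt(2)*p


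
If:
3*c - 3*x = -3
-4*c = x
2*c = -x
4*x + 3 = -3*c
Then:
No Solution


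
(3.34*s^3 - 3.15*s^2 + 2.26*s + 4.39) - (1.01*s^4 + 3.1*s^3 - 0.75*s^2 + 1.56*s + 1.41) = -1.01*s^4 + 0.24*s^3 - 2.4*s^2 + 0.7*s + 2.98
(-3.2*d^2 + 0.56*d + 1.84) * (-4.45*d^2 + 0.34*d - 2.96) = 14.24*d^4 - 3.58*d^3 + 1.4744*d^2 - 1.032*d - 5.4464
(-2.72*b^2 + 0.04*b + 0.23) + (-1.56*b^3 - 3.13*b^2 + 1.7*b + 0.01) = -1.56*b^3 - 5.85*b^2 + 1.74*b + 0.24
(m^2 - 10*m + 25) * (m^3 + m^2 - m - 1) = m^5 - 9*m^4 + 14*m^3 + 34*m^2 - 15*m - 25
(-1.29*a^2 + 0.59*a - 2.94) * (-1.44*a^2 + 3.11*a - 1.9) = 1.8576*a^4 - 4.8615*a^3 + 8.5195*a^2 - 10.2644*a + 5.586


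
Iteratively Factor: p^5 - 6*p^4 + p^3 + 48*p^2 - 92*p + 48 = (p - 2)*(p^4 - 4*p^3 - 7*p^2 + 34*p - 24) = (p - 2)*(p + 3)*(p^3 - 7*p^2 + 14*p - 8) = (p - 2)^2*(p + 3)*(p^2 - 5*p + 4) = (p - 4)*(p - 2)^2*(p + 3)*(p - 1)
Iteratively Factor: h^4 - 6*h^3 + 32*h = (h - 4)*(h^3 - 2*h^2 - 8*h) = (h - 4)^2*(h^2 + 2*h) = h*(h - 4)^2*(h + 2)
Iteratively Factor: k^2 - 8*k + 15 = (k - 3)*(k - 5)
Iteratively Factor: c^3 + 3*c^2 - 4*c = (c)*(c^2 + 3*c - 4) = c*(c + 4)*(c - 1)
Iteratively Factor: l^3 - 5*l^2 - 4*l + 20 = (l - 5)*(l^2 - 4) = (l - 5)*(l + 2)*(l - 2)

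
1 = 1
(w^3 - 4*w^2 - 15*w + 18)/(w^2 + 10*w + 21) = (w^2 - 7*w + 6)/(w + 7)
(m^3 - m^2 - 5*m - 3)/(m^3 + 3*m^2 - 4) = (m^3 - m^2 - 5*m - 3)/(m^3 + 3*m^2 - 4)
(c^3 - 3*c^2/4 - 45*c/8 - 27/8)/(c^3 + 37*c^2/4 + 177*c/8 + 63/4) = (4*c^2 - 9*c - 9)/(4*c^2 + 31*c + 42)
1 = 1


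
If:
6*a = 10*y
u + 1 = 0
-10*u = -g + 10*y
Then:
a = 5*y/3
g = 10*y - 10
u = -1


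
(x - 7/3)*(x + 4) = x^2 + 5*x/3 - 28/3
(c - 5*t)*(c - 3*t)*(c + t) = c^3 - 7*c^2*t + 7*c*t^2 + 15*t^3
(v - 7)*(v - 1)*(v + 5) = v^3 - 3*v^2 - 33*v + 35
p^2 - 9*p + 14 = (p - 7)*(p - 2)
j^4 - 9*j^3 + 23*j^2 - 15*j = j*(j - 5)*(j - 3)*(j - 1)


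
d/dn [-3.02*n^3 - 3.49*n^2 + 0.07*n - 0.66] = -9.06*n^2 - 6.98*n + 0.07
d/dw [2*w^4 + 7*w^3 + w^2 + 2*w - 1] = 8*w^3 + 21*w^2 + 2*w + 2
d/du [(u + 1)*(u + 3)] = 2*u + 4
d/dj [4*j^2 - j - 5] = 8*j - 1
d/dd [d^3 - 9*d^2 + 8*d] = 3*d^2 - 18*d + 8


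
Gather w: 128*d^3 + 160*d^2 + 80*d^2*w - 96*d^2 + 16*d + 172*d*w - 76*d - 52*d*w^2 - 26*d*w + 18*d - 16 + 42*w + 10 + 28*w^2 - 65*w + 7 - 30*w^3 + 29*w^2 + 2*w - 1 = 128*d^3 + 64*d^2 - 42*d - 30*w^3 + w^2*(57 - 52*d) + w*(80*d^2 + 146*d - 21)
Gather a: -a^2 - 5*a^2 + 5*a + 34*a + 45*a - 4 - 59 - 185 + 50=-6*a^2 + 84*a - 198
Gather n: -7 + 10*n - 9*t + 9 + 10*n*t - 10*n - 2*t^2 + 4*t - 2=10*n*t - 2*t^2 - 5*t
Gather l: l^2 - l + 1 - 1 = l^2 - l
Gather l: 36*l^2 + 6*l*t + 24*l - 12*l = 36*l^2 + l*(6*t + 12)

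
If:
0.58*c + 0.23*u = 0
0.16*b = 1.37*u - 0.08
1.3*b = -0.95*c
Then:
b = 0.02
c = -0.02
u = 0.06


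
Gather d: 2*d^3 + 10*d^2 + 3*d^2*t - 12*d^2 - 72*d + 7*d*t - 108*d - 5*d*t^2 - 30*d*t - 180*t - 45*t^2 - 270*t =2*d^3 + d^2*(3*t - 2) + d*(-5*t^2 - 23*t - 180) - 45*t^2 - 450*t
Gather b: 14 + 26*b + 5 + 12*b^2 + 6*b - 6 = 12*b^2 + 32*b + 13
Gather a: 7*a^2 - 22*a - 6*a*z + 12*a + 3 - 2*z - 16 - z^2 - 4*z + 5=7*a^2 + a*(-6*z - 10) - z^2 - 6*z - 8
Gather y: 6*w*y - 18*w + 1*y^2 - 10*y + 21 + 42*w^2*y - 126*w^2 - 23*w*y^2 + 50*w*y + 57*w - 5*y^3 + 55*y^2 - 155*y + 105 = -126*w^2 + 39*w - 5*y^3 + y^2*(56 - 23*w) + y*(42*w^2 + 56*w - 165) + 126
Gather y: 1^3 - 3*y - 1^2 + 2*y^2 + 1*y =2*y^2 - 2*y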